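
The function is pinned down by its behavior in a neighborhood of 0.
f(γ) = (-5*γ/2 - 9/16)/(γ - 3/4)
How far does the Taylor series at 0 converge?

Denominator factor (γ - 3/4): pole of order 1 at 3/4, modulus 3/4.
The radius of convergence is the smallest modulus among the singular points: 3/4.

The radius of convergence is 3/4.


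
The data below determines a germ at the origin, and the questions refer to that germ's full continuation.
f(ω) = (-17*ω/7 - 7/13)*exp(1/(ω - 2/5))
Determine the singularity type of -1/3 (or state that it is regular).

There is no denominator, hence no pole anywhere.
The essential point of exp(1/(ω - (2/5))) is 2/5, not -1/3.
So the germ continues analytically to -1/3.

The point is a regular point.


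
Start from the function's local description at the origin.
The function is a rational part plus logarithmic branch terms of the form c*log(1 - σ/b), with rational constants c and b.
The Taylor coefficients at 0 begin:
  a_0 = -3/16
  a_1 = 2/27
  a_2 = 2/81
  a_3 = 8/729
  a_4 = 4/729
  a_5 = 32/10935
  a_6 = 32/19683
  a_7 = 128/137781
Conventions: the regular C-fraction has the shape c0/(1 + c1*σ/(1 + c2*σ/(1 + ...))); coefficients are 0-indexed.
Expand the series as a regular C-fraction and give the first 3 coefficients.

The regular C-fraction coefficients are [-3/16, 32/81, -59/81].

Taylor coefficients (read off): a_0 = -3/16, a_1 = 2/27, a_2 = 2/81.
c0 = a_0 = -3/16. Peel one level at a time: if S = 1 + c*σ/S' with S'(0) = 1, then c is the σ-coefficient of S and S' = c*σ/(S - 1).
S_1 = c0/f = 1 + (32/81)*σ + (1888/6561)*σ^2 + ...; c1 = 32/81.
S_2 = c1*σ/(S_1 - 1) = 1 + (-59/81)*σ + ...; c2 = -59/81.


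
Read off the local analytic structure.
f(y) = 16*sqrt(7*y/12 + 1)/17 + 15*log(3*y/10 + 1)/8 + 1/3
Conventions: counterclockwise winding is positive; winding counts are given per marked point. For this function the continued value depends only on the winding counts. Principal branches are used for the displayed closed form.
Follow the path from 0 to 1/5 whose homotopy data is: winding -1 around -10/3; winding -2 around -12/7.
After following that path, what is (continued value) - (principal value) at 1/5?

The rational part is single-valued and drops out of the difference; each branch term changes only by its own monodromy.
(15/8)*log(1 - y/(-10/3)): each positive loop around -10/3 adds 2*pi*i to the log, so winding -1 contributes (15/8)*(-1)*2*pi*i = -(15/4)*pi*i.
(16/17)*sqrt(1 - y/(-12/7)): winding -2 is even, the square root returns to the same sheet, contribution 0.
Summing the contributions at y = 1/5 gives -(15/4)*pi*i.

Continued minus principal equals -(15/4)*pi*i.


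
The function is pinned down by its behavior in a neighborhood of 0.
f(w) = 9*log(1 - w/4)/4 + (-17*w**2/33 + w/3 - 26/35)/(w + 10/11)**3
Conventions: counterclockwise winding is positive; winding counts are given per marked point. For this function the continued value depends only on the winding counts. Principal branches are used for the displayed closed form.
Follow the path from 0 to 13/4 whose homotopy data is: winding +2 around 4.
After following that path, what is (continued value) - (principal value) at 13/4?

Continued minus principal equals (9)*pi*i.

The rational part is single-valued and drops out of the difference; each branch term changes only by its own monodromy.
(9/4)*log(1 - w/(4)): each positive loop around 4 adds 2*pi*i to the log, so winding +2 contributes (9/4)*(2)*2*pi*i = (9)*pi*i.
Summing the contributions at w = 13/4 gives (9)*pi*i.


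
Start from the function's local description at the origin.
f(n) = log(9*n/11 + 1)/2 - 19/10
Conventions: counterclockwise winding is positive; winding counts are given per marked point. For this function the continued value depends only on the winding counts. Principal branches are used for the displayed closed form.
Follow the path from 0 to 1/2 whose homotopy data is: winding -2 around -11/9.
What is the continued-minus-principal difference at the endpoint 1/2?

Continued minus principal equals -(2)*pi*i.

The rational part is single-valued and drops out of the difference; each branch term changes only by its own monodromy.
(1/2)*log(1 - n/(-11/9)): each positive loop around -11/9 adds 2*pi*i to the log, so winding -2 contributes (1/2)*(-2)*2*pi*i = -(2)*pi*i.
Summing the contributions at n = 1/2 gives -(2)*pi*i.


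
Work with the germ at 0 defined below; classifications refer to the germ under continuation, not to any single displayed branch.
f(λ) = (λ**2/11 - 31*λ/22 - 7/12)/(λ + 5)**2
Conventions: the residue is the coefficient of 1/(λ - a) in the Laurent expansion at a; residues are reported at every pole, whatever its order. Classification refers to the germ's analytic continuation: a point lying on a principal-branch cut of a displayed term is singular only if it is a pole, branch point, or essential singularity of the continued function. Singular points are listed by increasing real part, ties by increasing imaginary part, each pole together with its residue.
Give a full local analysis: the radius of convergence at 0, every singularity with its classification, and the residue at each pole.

Denominator factor (λ + 5)^2: pole of order 2 at -5, modulus 5.
The radius of convergence is the smallest modulus among the singular points: 5.
At the order-2 pole -5 set g(λ) = (λ - (-5))^2*f(λ) = λ**2/11 - 31*λ/22 - 7/12.
Order-2 pole: residue = g'(a); g'(-5) = -51/22, so the residue is -51/22.

Radius of convergence at 0: 5.
At -5: a pole of order 2; residue -51/22.


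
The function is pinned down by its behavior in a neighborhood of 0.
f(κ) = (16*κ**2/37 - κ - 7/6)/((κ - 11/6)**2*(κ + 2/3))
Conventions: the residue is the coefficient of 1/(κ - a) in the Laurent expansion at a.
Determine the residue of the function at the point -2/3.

The residue is -82/1665.

At the order-1 pole -2/3 set g(κ) = (κ - (-2/3))*f(κ) = (16*κ**2/37 - κ - 7/6)/(κ - 11/6)**2.
Simple pole: residue = g(a) at a = -2/3, which is -82/1665.


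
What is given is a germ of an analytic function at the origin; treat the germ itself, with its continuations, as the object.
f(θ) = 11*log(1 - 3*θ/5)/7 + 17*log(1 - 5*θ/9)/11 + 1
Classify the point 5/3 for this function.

The point is a logarithmic branch point.

The term (11/7)*log(1 - θ/(5/3)) has argument 1 - 5/3/(5/3) = 0 at 5/3: a logarithmic (infinitely-sheeted) branch point; the remaining terms are analytic or single-valued there.


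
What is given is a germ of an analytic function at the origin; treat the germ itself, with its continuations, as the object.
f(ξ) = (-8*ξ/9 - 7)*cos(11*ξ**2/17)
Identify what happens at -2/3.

The point is a regular point.

There is no denominator, hence no pole anywhere.
The factor cos(11*ξ**2/17) is entire.
So the germ continues analytically to -2/3.


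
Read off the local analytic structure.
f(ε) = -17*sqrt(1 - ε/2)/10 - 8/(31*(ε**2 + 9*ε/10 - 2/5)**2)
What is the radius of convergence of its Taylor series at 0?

Denominator factor (ε**2 + 9*ε/10 - 2/5)^2: discriminant 241/100, real irrational roots -9/20 + (1/20)*sqrt(241) and -9/20 - (1/20)*sqrt(241); poles of order 2, moduli -9/20 + (1/20)*sqrt(241) and 9/20 + (1/20)*sqrt(241).
Branch term (-17/10)*sqrt(1 - ε/(2)): its argument vanishes at ε = 2, a square-root branch point, modulus 2.
The radius of convergence is the smallest modulus among the singular points: -9/20 + (1/20)*sqrt(241).

The radius of convergence is -9/20 + (1/20)*sqrt(241).


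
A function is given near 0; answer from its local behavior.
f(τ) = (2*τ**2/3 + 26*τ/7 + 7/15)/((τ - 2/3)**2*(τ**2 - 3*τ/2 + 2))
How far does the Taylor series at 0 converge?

The radius of convergence is 2/3.

Denominator factor (τ**2 - 3*τ/2 + 2): discriminant -23/4, complex-conjugate roots (3/4) + ((1/4)*sqrt(23))*i and (3/4) - ((1/4)*sqrt(23))*i; poles of order 1, moduli sqrt(2) and sqrt(2).
Denominator factor (τ - 2/3)^2: pole of order 2 at 2/3, modulus 2/3.
The radius of convergence is the smallest modulus among the singular points: 2/3.


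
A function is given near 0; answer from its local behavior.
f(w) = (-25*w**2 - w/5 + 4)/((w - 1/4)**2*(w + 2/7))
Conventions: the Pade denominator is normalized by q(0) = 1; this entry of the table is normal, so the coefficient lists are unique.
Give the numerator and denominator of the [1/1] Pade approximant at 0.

The Pade approximant has numerator coefficients [224, -133784/445]; denominator coefficients [1, -1031/178].

Taylor coefficients needed (expand at 0): a_0 = 224, a_1 = 4984/5, a_2 = 28868/5.
Write the denominator as Q(w) = 1 + q1*w. Requiring Q*f - P = O(w^3) with deg P <= 1 kills the coefficients of w^2..w^2 in Q*f:
  w^2: a_2 + q1*a_1 = 0, i.e. 28868/5 + (4984/5)*q1 = 0.
Solving this linear system: q1 = -1031/178.
The numerator is Q*f truncated at degree 1: P0 = a_0 = 224; P1 = a_1 + q1*a_0 = -133784/445.


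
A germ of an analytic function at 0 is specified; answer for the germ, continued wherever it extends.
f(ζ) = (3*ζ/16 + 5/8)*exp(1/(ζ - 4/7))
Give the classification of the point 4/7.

The point is an essential singularity.

The exponent 1/(ζ - (4/7)) has a pole at 4/7, so exp(1/(ζ - (4/7))) takes every nonzero value near it: an essential singularity (not a pole of any order).


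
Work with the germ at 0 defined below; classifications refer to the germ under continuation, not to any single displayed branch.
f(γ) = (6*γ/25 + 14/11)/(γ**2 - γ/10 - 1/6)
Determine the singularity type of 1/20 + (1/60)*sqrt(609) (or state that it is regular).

The point is a pole of order 1.

The denominator factor γ**2 - γ/10 - 1/6 vanishes at 1/20 + (1/60)*sqrt(609) and appears to the power 1; the numerator there equals 3533/2750 + (1/250)*sqrt(609), nonzero, and no other factor vanishes.
Hence a pole whose order is the multiplicity, 1.


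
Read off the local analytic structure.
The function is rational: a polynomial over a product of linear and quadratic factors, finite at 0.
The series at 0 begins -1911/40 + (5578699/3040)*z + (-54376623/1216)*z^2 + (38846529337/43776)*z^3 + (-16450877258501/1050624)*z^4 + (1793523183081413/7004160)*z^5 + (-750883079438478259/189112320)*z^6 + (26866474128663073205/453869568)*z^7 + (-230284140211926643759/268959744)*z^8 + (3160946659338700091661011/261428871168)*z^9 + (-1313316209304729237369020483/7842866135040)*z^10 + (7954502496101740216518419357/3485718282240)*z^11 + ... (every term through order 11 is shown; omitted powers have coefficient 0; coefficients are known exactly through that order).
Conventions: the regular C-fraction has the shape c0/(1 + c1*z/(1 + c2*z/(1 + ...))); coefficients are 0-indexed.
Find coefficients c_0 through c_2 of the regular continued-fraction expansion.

The regular C-fraction coefficients are [-1911/40, 113851/2964, -4738973131/337454364].

Taylor coefficients (read off): a_0 = -1911/40, a_1 = 5578699/3040, a_2 = -54376623/1216.
c0 = a_0 = -1911/40. Peel one level at a time: if S = 1 + c*z/S' with S'(0) = 1, then c is the z-coefficient of S and S' = c*z/(S - 1).
S_1 = c0/f = 1 + (113851/2964)*z + (4738973131/8785296)*z^2 + ...; c1 = 113851/2964.
S_2 = c1*z/(S_1 - 1) = 1 + (-4738973131/337454364)*z + ...; c2 = -4738973131/337454364.


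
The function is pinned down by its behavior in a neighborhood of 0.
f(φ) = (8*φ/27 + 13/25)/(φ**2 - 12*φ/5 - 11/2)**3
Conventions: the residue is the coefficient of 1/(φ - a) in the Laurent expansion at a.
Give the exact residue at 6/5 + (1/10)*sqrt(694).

The residue is (24625/501383076)*sqrt(694).

The factor φ**2 - 12*φ/5 - 11/2 splits as (φ - a)(φ - a') with a = 6/5 + (1/10)*sqrt(694), a' = 6/5 - (1/10)*sqrt(694). At the order-3 pole a set g(φ) = (φ - a)^3*f(φ) = [8*φ/27 + 13/25] / (φ - a')^3.
Order-3 pole: residue = g''(a)/2; g''(6/5 + (1/10)*sqrt(694)) = (24625/250691538)*sqrt(694), so the residue is (24625/501383076)*sqrt(694).


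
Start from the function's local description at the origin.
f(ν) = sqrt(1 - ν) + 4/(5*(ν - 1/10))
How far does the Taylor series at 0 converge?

Denominator factor (ν - 1/10): pole of order 1 at 1/10, modulus 1/10.
Branch term (1)*sqrt(1 - ν/(1)): its argument vanishes at ν = 1, a square-root branch point, modulus 1.
The radius of convergence is the smallest modulus among the singular points: 1/10.

The radius of convergence is 1/10.


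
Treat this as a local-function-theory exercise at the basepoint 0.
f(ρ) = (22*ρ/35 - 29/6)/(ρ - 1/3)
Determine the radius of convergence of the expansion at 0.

Denominator factor (ρ - 1/3): pole of order 1 at 1/3, modulus 1/3.
The radius of convergence is the smallest modulus among the singular points: 1/3.

The radius of convergence is 1/3.


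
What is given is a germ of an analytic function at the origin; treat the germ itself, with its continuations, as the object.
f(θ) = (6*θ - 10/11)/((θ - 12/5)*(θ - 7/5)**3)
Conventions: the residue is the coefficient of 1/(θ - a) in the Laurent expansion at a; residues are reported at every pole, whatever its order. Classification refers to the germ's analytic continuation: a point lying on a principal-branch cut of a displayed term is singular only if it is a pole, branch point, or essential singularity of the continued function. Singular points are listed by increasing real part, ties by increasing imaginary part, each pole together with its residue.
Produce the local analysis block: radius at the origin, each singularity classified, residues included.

Denominator factor (θ - 7/5)^3: pole of order 3 at 7/5, modulus 7/5.
Denominator factor (θ - 12/5): pole of order 1 at 12/5, modulus 12/5.
The radius of convergence is the smallest modulus among the singular points: 7/5.
At the order-3 pole 7/5 set g(θ) = (θ - (7/5))^3*f(θ) = (6*θ - 10/11)/(θ - 12/5).
Order-3 pole: residue = g''(a)/2; g''(7/5) = -1484/55, so the residue is -742/55.
At the order-1 pole 12/5 set g(θ) = (θ - (12/5))*f(θ) = (6*θ - 10/11)/(θ - 7/5)**3.
Simple pole: residue = g(a) at a = 12/5, which is 742/55.
List the singular points by increasing real part (a conjugate pair: the negative imaginary part first).

Radius of convergence at 0: 7/5.
At 7/5: a pole of order 3; residue -742/55.
At 12/5: a pole of order 1; residue 742/55.


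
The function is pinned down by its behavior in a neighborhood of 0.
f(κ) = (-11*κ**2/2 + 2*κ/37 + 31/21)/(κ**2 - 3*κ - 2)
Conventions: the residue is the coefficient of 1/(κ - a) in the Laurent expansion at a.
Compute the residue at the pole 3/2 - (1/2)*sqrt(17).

The residue is -1217/148 + (106271/52836)*sqrt(17).

The factor κ**2 - 3*κ - 2 splits as (κ - a)(κ - a') with a = 3/2 - (1/2)*sqrt(17), a' = 3/2 + (1/2)*sqrt(17). At the order-1 pole a set g(κ) = (κ - a)*f(κ) = [-11*κ**2/2 + 2*κ/37 + 31/21] / (κ - a').
Simple pole: residue = g(a) at a = 3/2 - (1/2)*sqrt(17), which is -1217/148 + (106271/52836)*sqrt(17).


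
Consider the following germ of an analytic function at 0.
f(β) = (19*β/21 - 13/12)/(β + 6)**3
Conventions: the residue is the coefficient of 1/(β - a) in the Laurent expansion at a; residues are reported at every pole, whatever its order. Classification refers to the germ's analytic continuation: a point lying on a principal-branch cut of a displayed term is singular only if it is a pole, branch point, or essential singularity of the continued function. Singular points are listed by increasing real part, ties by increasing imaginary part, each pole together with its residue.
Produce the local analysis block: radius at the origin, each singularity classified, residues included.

Denominator factor (β + 6)^3: pole of order 3 at -6, modulus 6.
The radius of convergence is the smallest modulus among the singular points: 6.
At the order-3 pole -6 set g(β) = (β - (-6))^3*f(β) = 19*β/21 - 13/12.
Order-3 pole: residue = g''(a)/2; g''(-6) = 0, so the residue is 0.

Radius of convergence at 0: 6.
At -6: a pole of order 3; residue 0.


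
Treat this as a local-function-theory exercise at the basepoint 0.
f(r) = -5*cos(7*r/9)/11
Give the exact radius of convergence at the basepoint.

The radius of convergence is infinite.

The factor cos(7*r/9) is entire and contributes no finite singular point.
The polynomial part has no poles.
No finite singular points: the Taylor series at 0 converges everywhere.


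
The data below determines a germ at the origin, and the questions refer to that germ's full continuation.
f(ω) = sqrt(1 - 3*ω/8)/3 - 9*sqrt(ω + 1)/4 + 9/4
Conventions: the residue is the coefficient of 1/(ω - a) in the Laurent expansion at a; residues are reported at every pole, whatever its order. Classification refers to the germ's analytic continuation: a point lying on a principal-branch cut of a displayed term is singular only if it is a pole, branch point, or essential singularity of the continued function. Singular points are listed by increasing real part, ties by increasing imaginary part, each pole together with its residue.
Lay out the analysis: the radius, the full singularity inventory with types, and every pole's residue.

Radius of convergence at 0: 1.
At -1: an algebraic (square-root) branch point.
At 8/3: an algebraic (square-root) branch point.

Branch term (1/3)*sqrt(1 - ω/(8/3)): its argument vanishes at ω = 8/3, a square-root branch point, modulus 8/3.
Branch term (-9/4)*sqrt(1 - ω/(-1)): its argument vanishes at ω = -1, a square-root branch point, modulus 1.
The radius of convergence is the smallest modulus among the singular points: 1.
List the singular points by increasing real part (a conjugate pair: the negative imaginary part first).


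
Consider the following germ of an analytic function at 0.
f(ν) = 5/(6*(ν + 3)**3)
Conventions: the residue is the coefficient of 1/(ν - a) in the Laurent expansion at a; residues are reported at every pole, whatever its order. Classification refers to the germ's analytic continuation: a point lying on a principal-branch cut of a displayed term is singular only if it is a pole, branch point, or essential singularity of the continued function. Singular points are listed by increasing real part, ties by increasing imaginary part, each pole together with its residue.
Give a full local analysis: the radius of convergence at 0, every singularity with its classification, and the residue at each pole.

Denominator factor (ν + 3)^3: pole of order 3 at -3, modulus 3.
The radius of convergence is the smallest modulus among the singular points: 3.
At the order-3 pole -3 set g(ν) = (ν - (-3))^3*f(ν) = 5/6.
Order-3 pole: residue = g''(a)/2; g''(-3) = 0, so the residue is 0.

Radius of convergence at 0: 3.
At -3: a pole of order 3; residue 0.


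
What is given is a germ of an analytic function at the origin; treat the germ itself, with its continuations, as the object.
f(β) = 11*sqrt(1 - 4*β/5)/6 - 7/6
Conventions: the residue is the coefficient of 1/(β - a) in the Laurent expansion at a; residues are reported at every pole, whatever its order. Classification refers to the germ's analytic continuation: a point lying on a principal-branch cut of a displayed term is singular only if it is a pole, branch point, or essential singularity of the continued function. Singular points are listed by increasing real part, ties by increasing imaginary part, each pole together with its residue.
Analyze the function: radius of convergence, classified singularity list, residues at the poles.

Branch term (11/6)*sqrt(1 - β/(5/4)): its argument vanishes at β = 5/4, a square-root branch point, modulus 5/4.
The radius of convergence is the smallest modulus among the singular points: 5/4.

Radius of convergence at 0: 5/4.
At 5/4: an algebraic (square-root) branch point.


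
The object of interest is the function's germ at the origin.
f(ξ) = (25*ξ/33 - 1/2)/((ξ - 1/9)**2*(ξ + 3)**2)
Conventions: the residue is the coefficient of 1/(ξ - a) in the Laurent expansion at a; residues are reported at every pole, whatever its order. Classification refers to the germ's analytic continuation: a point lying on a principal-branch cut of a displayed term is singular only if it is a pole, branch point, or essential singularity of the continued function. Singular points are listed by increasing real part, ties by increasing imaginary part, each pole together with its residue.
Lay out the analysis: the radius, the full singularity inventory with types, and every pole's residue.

Radius of convergence at 0: 1/9.
At -3: a pole of order 2; residue -25569/241472.
At 1/9: a pole of order 2; residue 25569/241472.

Denominator factor (ξ + 3)^2: pole of order 2 at -3, modulus 3.
Denominator factor (ξ - 1/9)^2: pole of order 2 at 1/9, modulus 1/9.
The radius of convergence is the smallest modulus among the singular points: 1/9.
At the order-2 pole -3 set g(ξ) = (ξ - (-3))^2*f(ξ) = (25*ξ/33 - 1/2)/(ξ - 1/9)**2.
Order-2 pole: residue = g'(a); g'(-3) = -25569/241472, so the residue is -25569/241472.
At the order-2 pole 1/9 set g(ξ) = (ξ - (1/9))^2*f(ξ) = (25*ξ/33 - 1/2)/(ξ + 3)**2.
Order-2 pole: residue = g'(a); g'(1/9) = 25569/241472, so the residue is 25569/241472.
List the singular points by increasing real part (a conjugate pair: the negative imaginary part first).


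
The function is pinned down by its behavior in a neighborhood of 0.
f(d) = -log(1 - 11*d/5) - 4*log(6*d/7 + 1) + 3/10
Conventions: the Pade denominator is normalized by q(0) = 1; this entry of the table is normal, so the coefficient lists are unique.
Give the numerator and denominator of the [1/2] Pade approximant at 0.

The Pade approximant has numerator coefficients [3/10, 5387309/1468775]; denominator coefficients [1, 4794536/293755, 332353199/6168855].

Taylor coefficients needed (expand at 0): a_0 = 3/10, a_1 = -43/35, a_2 = 9529/2450, a_3 = 348533/128625.
Write the denominator as Q(d) = 1 + q1*d + q2*d^2. Requiring Q*f - P = O(d^4) with deg P <= 1 kills the coefficients of d^2..d^3 in Q*f:
  d^2: a_2 + q1*a_1 + q2*a_0 = 0, i.e. 9529/2450 + (-43/35)*q1 + (3/10)*q2 = 0.
  d^3: a_3 + q1*a_2 + q2*a_1 = 0, i.e. 348533/128625 + (9529/2450)*q1 + (-43/35)*q2 = 0.
Solving this linear system: q1 = 4794536/293755, q2 = 332353199/6168855.
The numerator is Q*f truncated at degree 1: P0 = a_0 = 3/10; P1 = a_1 + q1*a_0 = 5387309/1468775.


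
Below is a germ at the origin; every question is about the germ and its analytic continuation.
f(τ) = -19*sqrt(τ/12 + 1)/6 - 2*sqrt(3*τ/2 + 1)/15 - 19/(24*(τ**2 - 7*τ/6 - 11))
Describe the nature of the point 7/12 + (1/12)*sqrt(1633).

The point is a pole of order 1.

The denominator factor τ**2 - 7*τ/6 - 11 vanishes at 7/12 + (1/12)*sqrt(1633) and appears to the power 1; the numerator there equals -19/24, nonzero, and no other factor vanishes.
The branch terms are analytic at this point.
Hence a pole whose order is the multiplicity, 1.


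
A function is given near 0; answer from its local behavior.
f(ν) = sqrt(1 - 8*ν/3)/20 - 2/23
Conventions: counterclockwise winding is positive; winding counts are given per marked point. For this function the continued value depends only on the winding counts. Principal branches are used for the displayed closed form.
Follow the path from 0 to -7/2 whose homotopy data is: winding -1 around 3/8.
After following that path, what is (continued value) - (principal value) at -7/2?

The rational part is single-valued and drops out of the difference; each branch term changes only by its own monodromy.
(1/20)*sqrt(1 - ν/(3/8)): winding -1 is odd, the square root flips sign, contributing -2*(1/20)*sqrt(1 - (-7/2)/(3/8)) = -2*(1/20)*sqrt(31/3) = -(1/30)*sqrt(93).
Summing the contributions at ν = -7/2 gives -(1/30)*sqrt(93).

Continued minus principal equals -(1/30)*sqrt(93).


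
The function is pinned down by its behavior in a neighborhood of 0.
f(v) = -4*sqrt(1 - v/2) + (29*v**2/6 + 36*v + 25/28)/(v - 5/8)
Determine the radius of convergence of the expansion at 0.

The radius of convergence is 5/8.

Denominator factor (v - 5/8): pole of order 1 at 5/8, modulus 5/8.
Branch term (-4)*sqrt(1 - v/(2)): its argument vanishes at v = 2, a square-root branch point, modulus 2.
The radius of convergence is the smallest modulus among the singular points: 5/8.


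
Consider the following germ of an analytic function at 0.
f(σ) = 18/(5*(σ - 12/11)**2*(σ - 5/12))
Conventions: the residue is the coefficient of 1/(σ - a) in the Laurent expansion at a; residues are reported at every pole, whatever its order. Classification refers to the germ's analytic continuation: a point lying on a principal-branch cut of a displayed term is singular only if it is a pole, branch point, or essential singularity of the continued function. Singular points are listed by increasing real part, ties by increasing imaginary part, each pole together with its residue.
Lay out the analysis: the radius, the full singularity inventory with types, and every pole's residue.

Denominator factor (σ - 5/12): pole of order 1 at 5/12, modulus 5/12.
Denominator factor (σ - 12/11)^2: pole of order 2 at 12/11, modulus 12/11.
The radius of convergence is the smallest modulus among the singular points: 5/12.
At the order-1 pole 5/12 set g(σ) = (σ - (5/12))*f(σ) = 18/(5*(σ - 12/11)**2).
Simple pole: residue = g(a) at a = 5/12, which is 313632/39605.
At the order-2 pole 12/11 set g(σ) = (σ - (12/11))^2*f(σ) = 18/(5*(σ - 5/12)).
Order-2 pole: residue = g'(a); g'(12/11) = -313632/39605, so the residue is -313632/39605.
List the singular points by increasing real part (a conjugate pair: the negative imaginary part first).

Radius of convergence at 0: 5/12.
At 5/12: a pole of order 1; residue 313632/39605.
At 12/11: a pole of order 2; residue -313632/39605.


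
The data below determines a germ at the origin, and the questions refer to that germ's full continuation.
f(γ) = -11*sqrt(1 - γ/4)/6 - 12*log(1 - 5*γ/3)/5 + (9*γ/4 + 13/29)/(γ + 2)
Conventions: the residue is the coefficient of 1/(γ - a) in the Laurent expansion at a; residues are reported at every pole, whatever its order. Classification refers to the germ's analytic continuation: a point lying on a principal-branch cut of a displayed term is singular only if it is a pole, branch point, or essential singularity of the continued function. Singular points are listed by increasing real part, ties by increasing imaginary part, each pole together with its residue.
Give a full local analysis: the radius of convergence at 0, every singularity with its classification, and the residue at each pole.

Radius of convergence at 0: 3/5.
At -2: a pole of order 1; residue -235/58.
At 3/5: a logarithmic branch point.
At 4: an algebraic (square-root) branch point.

Denominator factor (γ + 2): pole of order 1 at -2, modulus 2.
Branch term (-12/5)*log(1 - γ/(3/5)): its argument vanishes at γ = 3/5, a logarithmic branch point, modulus 3/5.
Branch term (-11/6)*sqrt(1 - γ/(4)): its argument vanishes at γ = 4, a square-root branch point, modulus 4.
The radius of convergence is the smallest modulus among the singular points: 3/5.
The branch terms are analytic at -2 and contribute nothing to the residue; only the rational part matters.
At the order-1 pole -2 set g(γ) = (γ - (-2))*(rational part) = 9*γ/4 + 13/29.
Simple pole: residue = g(a) at a = -2, which is -235/58.
List the singular points by increasing real part (a conjugate pair: the negative imaginary part first).


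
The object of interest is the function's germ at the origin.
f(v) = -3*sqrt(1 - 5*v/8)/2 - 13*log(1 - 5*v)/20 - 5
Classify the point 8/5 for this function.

The term (-3/2)*sqrt(1 - v/(8/5)) has argument 1 - 8/5/(8/5) = 0 at 8/5: a square-root (algebraic, two-sheeted) branch point; the remaining terms are analytic or single-valued there.

The point is an algebraic (square-root) branch point.


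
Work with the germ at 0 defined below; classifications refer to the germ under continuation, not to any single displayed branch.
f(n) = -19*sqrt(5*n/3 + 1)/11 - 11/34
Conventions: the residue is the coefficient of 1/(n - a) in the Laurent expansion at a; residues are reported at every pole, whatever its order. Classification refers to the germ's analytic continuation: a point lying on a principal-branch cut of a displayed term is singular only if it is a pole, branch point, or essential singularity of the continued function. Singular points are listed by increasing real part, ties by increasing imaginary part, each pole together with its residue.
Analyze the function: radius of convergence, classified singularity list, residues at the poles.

Branch term (-19/11)*sqrt(1 - n/(-3/5)): its argument vanishes at n = -3/5, a square-root branch point, modulus 3/5.
The radius of convergence is the smallest modulus among the singular points: 3/5.

Radius of convergence at 0: 3/5.
At -3/5: an algebraic (square-root) branch point.


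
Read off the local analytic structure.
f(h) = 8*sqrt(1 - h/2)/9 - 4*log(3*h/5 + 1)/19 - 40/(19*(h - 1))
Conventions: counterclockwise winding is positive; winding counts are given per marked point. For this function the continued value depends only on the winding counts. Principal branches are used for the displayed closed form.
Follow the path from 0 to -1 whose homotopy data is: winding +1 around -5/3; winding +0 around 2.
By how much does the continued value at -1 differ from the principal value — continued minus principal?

The rational part is single-valued and drops out of the difference; each branch term changes only by its own monodromy.
(8/9)*sqrt(1 - h/(2)): winding +0 is even, the square root returns to the same sheet, contribution 0.
(-4/19)*log(1 - h/(-5/3)): each positive loop around -5/3 adds 2*pi*i to the log, so winding +1 contributes (-4/19)*(1)*2*pi*i = -(8/19)*pi*i.
Summing the contributions at h = -1 gives -(8/19)*pi*i.

Continued minus principal equals -(8/19)*pi*i.


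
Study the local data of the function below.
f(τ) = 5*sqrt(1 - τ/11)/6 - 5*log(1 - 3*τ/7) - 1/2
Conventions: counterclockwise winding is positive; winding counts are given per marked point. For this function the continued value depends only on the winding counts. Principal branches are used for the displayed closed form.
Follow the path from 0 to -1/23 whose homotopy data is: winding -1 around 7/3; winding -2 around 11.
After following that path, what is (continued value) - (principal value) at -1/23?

Continued minus principal equals (10)*pi*i.

The rational part is single-valued and drops out of the difference; each branch term changes only by its own monodromy.
(-5)*log(1 - τ/(7/3)): each positive loop around 7/3 adds 2*pi*i to the log, so winding -1 contributes (-5)*(-1)*2*pi*i = (10)*pi*i.
(5/6)*sqrt(1 - τ/(11)): winding -2 is even, the square root returns to the same sheet, contribution 0.
Summing the contributions at τ = -1/23 gives (10)*pi*i.


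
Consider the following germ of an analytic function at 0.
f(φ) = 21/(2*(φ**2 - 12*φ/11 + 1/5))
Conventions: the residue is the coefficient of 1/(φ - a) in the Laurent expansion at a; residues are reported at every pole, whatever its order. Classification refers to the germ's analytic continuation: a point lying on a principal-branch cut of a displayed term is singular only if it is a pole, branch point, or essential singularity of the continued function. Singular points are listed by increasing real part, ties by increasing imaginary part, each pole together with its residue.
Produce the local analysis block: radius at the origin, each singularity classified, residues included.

Radius of convergence at 0: 6/11 - (1/55)*sqrt(295).
At 6/11 - (1/55)*sqrt(295): a pole of order 1; residue -(231/236)*sqrt(295).
At 6/11 + (1/55)*sqrt(295): a pole of order 1; residue (231/236)*sqrt(295).

Denominator factor (φ**2 - 12*φ/11 + 1/5): discriminant 236/605, real irrational roots 6/11 + (1/55)*sqrt(295) and 6/11 - (1/55)*sqrt(295); poles of order 1, moduli 6/11 + (1/55)*sqrt(295) and 6/11 - (1/55)*sqrt(295).
The radius of convergence is the smallest modulus among the singular points: 6/11 - (1/55)*sqrt(295).
The factor φ**2 - 12*φ/11 + 1/5 splits as (φ - a)(φ - a') with a = 6/11 - (1/55)*sqrt(295), a' = 6/11 + (1/55)*sqrt(295). At the order-1 pole a set g(φ) = (φ - a)*f(φ) = [21/2] / (φ - a').
Simple pole: residue = g(a) at a = 6/11 - (1/55)*sqrt(295), which is -(231/236)*sqrt(295).
The factor φ**2 - 12*φ/11 + 1/5 splits as (φ - a)(φ - a') with a = 6/11 + (1/55)*sqrt(295), a' = 6/11 - (1/55)*sqrt(295). At the order-1 pole a set g(φ) = (φ - a)*f(φ) = [21/2] / (φ - a').
Simple pole: residue = g(a) at a = 6/11 + (1/55)*sqrt(295), which is (231/236)*sqrt(295).
List the singular points by increasing real part (a conjugate pair: the negative imaginary part first).


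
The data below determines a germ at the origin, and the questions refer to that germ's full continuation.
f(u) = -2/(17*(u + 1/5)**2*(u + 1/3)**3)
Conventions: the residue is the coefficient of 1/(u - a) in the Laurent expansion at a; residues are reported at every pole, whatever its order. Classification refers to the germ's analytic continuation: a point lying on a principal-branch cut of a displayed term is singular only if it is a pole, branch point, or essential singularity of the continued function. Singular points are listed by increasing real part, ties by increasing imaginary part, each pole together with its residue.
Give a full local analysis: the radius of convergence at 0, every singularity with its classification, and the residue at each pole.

Denominator factor (u + 1/5)^2: pole of order 2 at -1/5, modulus 1/5.
Denominator factor (u + 1/3)^3: pole of order 3 at -1/3, modulus 1/3.
The radius of convergence is the smallest modulus among the singular points: 1/5.
At the order-3 pole -1/3 set g(u) = (u - (-1/3))^3*f(u) = -2/(17*(u + 1/5)**2).
Order-3 pole: residue = g''(a)/2; g''(-1/3) = -151875/68, so the residue is -151875/136.
At the order-2 pole -1/5 set g(u) = (u - (-1/5))^2*f(u) = -2/(17*(u + 1/3)**3).
Order-2 pole: residue = g'(a); g'(-1/5) = 151875/136, so the residue is 151875/136.
List the singular points by increasing real part (a conjugate pair: the negative imaginary part first).

Radius of convergence at 0: 1/5.
At -1/3: a pole of order 3; residue -151875/136.
At -1/5: a pole of order 2; residue 151875/136.


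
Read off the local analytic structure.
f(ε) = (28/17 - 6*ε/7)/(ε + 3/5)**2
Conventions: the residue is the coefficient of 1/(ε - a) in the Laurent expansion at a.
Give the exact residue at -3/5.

The residue is -6/7.

At the order-2 pole -3/5 set g(ε) = (ε - (-3/5))^2*f(ε) = 28/17 - 6*ε/7.
Order-2 pole: residue = g'(a); g'(-3/5) = -6/7, so the residue is -6/7.


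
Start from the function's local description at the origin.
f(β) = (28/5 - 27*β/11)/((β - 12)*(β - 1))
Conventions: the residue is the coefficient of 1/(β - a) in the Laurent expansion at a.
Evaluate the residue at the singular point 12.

The residue is -1312/605.

At the order-1 pole 12 set g(β) = (β - (12))*f(β) = (28/5 - 27*β/11)/(β - 1).
Simple pole: residue = g(a) at a = 12, which is -1312/605.


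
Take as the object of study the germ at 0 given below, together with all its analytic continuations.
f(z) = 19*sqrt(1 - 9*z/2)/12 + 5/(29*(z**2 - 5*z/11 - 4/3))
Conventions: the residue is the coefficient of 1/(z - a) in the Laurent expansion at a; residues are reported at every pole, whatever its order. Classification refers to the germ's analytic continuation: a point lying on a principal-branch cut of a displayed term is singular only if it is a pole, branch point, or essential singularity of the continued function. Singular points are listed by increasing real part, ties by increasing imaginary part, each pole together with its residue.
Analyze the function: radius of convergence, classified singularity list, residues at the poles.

Radius of convergence at 0: 2/9.
At 5/22 - (1/66)*sqrt(6033): a pole of order 1; residue -(55/58319)*sqrt(6033).
At 2/9: an algebraic (square-root) branch point.
At 5/22 + (1/66)*sqrt(6033): a pole of order 1; residue (55/58319)*sqrt(6033).

Denominator factor (z**2 - 5*z/11 - 4/3): discriminant 2011/363, real irrational roots 5/22 + (1/66)*sqrt(6033) and 5/22 - (1/66)*sqrt(6033); poles of order 1, moduli 5/22 + (1/66)*sqrt(6033) and -5/22 + (1/66)*sqrt(6033).
Branch term (19/12)*sqrt(1 - z/(2/9)): its argument vanishes at z = 2/9, a square-root branch point, modulus 2/9.
The radius of convergence is the smallest modulus among the singular points: 2/9.
The branch term is analytic at 5/22 - (1/66)*sqrt(6033) and contributes nothing to the residue; only the rational part matters.
The factor z**2 - 5*z/11 - 4/3 splits as (z - a)(z - a') with a = 5/22 - (1/66)*sqrt(6033), a' = 5/22 + (1/66)*sqrt(6033). At the order-1 pole a set g(z) = (z - a)*(rational part) = [5/29] / (z - a').
Simple pole: residue = g(a) at a = 5/22 - (1/66)*sqrt(6033), which is -(55/58319)*sqrt(6033).
The branch term is analytic at 5/22 + (1/66)*sqrt(6033) and contributes nothing to the residue; only the rational part matters.
The factor z**2 - 5*z/11 - 4/3 splits as (z - a)(z - a') with a = 5/22 + (1/66)*sqrt(6033), a' = 5/22 - (1/66)*sqrt(6033). At the order-1 pole a set g(z) = (z - a)*(rational part) = [5/29] / (z - a').
Simple pole: residue = g(a) at a = 5/22 + (1/66)*sqrt(6033), which is (55/58319)*sqrt(6033).
List the singular points by increasing real part (a conjugate pair: the negative imaginary part first).


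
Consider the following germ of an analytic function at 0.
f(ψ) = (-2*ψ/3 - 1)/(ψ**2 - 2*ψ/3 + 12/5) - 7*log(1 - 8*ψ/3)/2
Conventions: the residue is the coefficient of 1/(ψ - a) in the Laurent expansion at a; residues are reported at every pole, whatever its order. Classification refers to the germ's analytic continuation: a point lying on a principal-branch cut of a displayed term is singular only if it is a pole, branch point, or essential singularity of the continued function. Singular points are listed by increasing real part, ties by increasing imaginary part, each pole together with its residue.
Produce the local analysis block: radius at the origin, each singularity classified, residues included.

Radius of convergence at 0: 3/8.
At (1/3) - ((1/15)*sqrt(515))*i: a pole of order 1; residue (-1/3) - ((11/618)*sqrt(515))*i.
At (1/3) + ((1/15)*sqrt(515))*i: a pole of order 1; residue (-1/3) + ((11/618)*sqrt(515))*i.
At 3/8: a logarithmic branch point.


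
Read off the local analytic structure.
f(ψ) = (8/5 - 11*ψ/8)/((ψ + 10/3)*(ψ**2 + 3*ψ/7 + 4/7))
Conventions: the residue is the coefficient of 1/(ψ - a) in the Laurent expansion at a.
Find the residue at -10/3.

The residue is 7791/12920.

At the order-1 pole -10/3 set g(ψ) = (ψ - (-10/3))*f(ψ) = (8/5 - 11*ψ/8)/(ψ**2 + 3*ψ/7 + 4/7).
Simple pole: residue = g(a) at a = -10/3, which is 7791/12920.


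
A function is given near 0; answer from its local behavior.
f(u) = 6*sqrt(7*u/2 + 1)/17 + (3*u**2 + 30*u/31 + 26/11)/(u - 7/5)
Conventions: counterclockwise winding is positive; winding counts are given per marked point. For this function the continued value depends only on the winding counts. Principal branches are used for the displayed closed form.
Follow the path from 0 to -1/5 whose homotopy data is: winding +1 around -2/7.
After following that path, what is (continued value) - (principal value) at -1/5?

Continued minus principal equals -(6/85)*sqrt(30).

The rational part is single-valued and drops out of the difference; each branch term changes only by its own monodromy.
(6/17)*sqrt(1 - u/(-2/7)): winding +1 is odd, the square root flips sign, contributing -2*(6/17)*sqrt(1 - (-1/5)/(-2/7)) = -2*(6/17)*sqrt(3/10) = -(6/85)*sqrt(30).
Summing the contributions at u = -1/5 gives -(6/85)*sqrt(30).


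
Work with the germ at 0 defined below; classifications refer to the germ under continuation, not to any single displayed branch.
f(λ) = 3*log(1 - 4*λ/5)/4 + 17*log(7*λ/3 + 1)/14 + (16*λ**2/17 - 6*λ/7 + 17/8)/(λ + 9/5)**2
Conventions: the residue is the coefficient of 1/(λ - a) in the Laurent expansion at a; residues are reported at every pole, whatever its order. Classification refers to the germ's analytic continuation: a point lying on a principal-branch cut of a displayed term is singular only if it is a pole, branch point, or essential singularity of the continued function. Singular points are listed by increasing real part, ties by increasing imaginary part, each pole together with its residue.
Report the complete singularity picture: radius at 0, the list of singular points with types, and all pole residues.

Denominator factor (λ + 9/5)^2: pole of order 2 at -9/5, modulus 9/5.
Branch term (3/4)*log(1 - λ/(5/4)): its argument vanishes at λ = 5/4, a logarithmic branch point, modulus 5/4.
Branch term (17/14)*log(1 - λ/(-3/7)): its argument vanishes at λ = -3/7, a logarithmic branch point, modulus 3/7.
The radius of convergence is the smallest modulus among the singular points: 3/7.
The branch terms are analytic at -9/5 and contribute nothing to the residue; only the rational part matters.
At the order-2 pole -9/5 set g(λ) = (λ - (-9/5))^2*(rational part) = 16*λ**2/17 - 6*λ/7 + 17/8.
Order-2 pole: residue = g'(a); g'(-9/5) = -2526/595, so the residue is -2526/595.
List the singular points by increasing real part (a conjugate pair: the negative imaginary part first).

Radius of convergence at 0: 3/7.
At -9/5: a pole of order 2; residue -2526/595.
At -3/7: a logarithmic branch point.
At 5/4: a logarithmic branch point.
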